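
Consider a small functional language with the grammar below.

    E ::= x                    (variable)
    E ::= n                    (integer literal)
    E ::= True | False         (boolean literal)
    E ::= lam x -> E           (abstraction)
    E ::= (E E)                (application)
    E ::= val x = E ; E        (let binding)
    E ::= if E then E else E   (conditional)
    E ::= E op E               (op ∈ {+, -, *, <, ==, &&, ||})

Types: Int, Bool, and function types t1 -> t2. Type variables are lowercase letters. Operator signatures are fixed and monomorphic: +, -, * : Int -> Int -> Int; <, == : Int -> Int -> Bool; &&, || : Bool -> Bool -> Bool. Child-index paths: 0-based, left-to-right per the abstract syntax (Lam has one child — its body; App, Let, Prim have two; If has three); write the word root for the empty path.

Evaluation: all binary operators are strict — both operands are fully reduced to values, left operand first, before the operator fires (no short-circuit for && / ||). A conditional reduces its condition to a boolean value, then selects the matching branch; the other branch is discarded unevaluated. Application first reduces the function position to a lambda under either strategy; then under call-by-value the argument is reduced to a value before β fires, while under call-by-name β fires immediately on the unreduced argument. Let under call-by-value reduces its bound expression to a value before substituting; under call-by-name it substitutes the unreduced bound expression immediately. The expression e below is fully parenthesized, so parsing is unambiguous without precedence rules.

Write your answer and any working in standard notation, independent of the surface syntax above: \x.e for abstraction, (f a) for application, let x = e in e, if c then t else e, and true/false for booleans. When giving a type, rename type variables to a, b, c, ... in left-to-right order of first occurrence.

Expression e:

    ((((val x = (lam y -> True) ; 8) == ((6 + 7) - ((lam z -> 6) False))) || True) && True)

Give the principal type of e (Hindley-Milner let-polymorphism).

Working:
\y._ : a -> Bool
let x : forall. a -> Bool
  unify Int ~ Int
  unify Int ~ Int
  unify Int ~ Int
  unify Int ~ Int
\z._ : b -> Int
  unify b -> Int ~ Bool -> c
  unify b ~ Bool
  unify Int ~ c
_ _ : Int
  unify Int ~ Int
  unify Int ~ Int
  unify Bool ~ Bool
  unify Bool ~ Bool
  unify Bool ~ Bool
  unify Bool ~ Bool

Answer: Bool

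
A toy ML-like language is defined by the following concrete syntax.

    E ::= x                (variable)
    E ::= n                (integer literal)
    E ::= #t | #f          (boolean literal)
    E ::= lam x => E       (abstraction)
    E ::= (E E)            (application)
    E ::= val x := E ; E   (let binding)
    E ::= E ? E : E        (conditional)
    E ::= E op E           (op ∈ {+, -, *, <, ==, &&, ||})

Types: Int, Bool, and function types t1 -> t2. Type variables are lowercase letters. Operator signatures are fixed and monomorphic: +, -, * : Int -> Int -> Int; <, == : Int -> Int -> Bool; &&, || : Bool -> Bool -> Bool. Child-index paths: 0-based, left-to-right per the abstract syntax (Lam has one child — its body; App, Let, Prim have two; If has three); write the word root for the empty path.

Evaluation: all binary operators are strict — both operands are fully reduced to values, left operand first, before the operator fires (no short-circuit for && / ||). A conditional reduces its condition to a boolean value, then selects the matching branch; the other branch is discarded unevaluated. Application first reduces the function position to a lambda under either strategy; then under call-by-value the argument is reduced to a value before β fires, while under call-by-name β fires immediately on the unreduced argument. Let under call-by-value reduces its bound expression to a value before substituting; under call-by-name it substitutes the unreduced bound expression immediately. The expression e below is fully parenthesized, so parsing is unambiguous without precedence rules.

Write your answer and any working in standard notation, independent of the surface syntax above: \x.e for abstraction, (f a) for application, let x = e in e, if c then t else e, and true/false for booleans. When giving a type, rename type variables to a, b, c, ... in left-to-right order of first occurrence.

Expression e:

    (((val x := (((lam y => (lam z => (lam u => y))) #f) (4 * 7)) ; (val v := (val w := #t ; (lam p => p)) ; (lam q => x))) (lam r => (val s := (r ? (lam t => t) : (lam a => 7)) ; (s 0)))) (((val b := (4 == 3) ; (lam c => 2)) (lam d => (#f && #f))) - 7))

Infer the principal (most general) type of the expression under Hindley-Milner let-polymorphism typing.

Working:
y : a
\u._ : c -> a
\z._ : b -> c -> a
\y._ : a -> b -> c -> a
  unify a -> b -> c -> a ~ Bool -> d
  unify a ~ Bool
  unify b -> c -> Bool ~ d
_ _ : b -> c -> Bool
  unify Int ~ Int
  unify Int ~ Int
  unify b -> c -> Bool ~ Int -> e
  unify b ~ Int
  unify c -> Bool ~ e
_ _ : c -> Bool
let x : forall. c -> Bool
let w : Bool
p : f
\p._ : f -> f
let v : forall. f -> f
x : h -> Bool
\q._ : g -> h -> Bool
r : i
  unify i ~ Bool
t : j
\t._ : j -> j
\a._ : k -> Int
  unify j -> j ~ k -> Int
  unify j ~ k
  unify k ~ Int
let s : Int -> Int
s : Int -> Int
  unify Int -> Int ~ Int -> l
  unify Int ~ Int
  unify Int ~ l
_ _ : Int
\r._ : Bool -> Int
  unify g -> h -> Bool ~ (Bool -> Int) -> m
  unify g ~ Bool -> Int
  unify h -> Bool ~ m
_ _ : h -> Bool
  unify Int ~ Int
  unify Int ~ Int
let b : Bool
\c._ : n -> Int
  unify Bool ~ Bool
  unify Bool ~ Bool
\d._ : o -> Bool
  unify n -> Int ~ (o -> Bool) -> p
  unify n ~ o -> Bool
  unify Int ~ p
_ _ : Int
  unify Int ~ Int
  unify Int ~ Int
  unify h -> Bool ~ Int -> q
  unify h ~ Int
  unify Bool ~ q
_ _ : Bool

Answer: Bool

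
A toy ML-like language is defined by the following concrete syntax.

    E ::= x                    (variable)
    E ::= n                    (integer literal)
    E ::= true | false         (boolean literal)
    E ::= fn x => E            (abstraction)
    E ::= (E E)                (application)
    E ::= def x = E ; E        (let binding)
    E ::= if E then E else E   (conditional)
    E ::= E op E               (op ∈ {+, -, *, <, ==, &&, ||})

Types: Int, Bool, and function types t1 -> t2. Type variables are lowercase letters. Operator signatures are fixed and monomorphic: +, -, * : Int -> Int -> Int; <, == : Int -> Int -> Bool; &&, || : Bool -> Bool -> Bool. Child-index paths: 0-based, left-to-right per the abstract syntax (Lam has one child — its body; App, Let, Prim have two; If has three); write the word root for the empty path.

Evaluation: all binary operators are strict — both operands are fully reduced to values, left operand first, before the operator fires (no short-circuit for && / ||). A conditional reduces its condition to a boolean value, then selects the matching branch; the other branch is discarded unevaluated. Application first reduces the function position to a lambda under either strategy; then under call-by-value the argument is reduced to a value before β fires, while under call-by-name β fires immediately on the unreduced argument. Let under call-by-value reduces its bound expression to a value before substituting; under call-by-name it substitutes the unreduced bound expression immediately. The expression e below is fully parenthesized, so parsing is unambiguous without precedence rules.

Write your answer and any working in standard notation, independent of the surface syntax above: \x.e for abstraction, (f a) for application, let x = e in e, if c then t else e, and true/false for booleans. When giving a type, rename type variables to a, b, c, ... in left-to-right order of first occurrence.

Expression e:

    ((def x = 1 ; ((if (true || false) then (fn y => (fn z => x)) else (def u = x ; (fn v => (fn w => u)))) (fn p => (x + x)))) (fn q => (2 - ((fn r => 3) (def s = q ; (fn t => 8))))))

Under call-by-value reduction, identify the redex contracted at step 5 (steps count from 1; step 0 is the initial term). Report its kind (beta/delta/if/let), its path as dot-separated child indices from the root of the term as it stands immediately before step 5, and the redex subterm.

Answer: beta at root : ((\z.1) (\q.(2 - ((\r.3) (let s = q in (\t.8))))))

Working:
step 0: ((let x = 1 in ((if (true || false) then (\y.(\z.x)) else (let u = x in (\v.(\w.u)))) (\p.(x + x)))) (\q.(2 - ((\r.3) (let s = q in (\t.8))))))
step 1: [let@0] (((if (true || false) then (\y.(\z.1)) else (let u = 1 in (\v.(\w.u)))) (\p.(1 + 1))) (\q.(2 - ((\r.3) (let s = q in (\t.8))))))
step 2: [delta@0.0.0] (((if true then (\y.(\z.1)) else (let u = 1 in (\v.(\w.u)))) (\p.(1 + 1))) (\q.(2 - ((\r.3) (let s = q in (\t.8))))))
step 3: [if@0.0] (((\y.(\z.1)) (\p.(1 + 1))) (\q.(2 - ((\r.3) (let s = q in (\t.8))))))
step 4: [beta@0] ((\z.1) (\q.(2 - ((\r.3) (let s = q in (\t.8))))))
step 5: [beta@root] 1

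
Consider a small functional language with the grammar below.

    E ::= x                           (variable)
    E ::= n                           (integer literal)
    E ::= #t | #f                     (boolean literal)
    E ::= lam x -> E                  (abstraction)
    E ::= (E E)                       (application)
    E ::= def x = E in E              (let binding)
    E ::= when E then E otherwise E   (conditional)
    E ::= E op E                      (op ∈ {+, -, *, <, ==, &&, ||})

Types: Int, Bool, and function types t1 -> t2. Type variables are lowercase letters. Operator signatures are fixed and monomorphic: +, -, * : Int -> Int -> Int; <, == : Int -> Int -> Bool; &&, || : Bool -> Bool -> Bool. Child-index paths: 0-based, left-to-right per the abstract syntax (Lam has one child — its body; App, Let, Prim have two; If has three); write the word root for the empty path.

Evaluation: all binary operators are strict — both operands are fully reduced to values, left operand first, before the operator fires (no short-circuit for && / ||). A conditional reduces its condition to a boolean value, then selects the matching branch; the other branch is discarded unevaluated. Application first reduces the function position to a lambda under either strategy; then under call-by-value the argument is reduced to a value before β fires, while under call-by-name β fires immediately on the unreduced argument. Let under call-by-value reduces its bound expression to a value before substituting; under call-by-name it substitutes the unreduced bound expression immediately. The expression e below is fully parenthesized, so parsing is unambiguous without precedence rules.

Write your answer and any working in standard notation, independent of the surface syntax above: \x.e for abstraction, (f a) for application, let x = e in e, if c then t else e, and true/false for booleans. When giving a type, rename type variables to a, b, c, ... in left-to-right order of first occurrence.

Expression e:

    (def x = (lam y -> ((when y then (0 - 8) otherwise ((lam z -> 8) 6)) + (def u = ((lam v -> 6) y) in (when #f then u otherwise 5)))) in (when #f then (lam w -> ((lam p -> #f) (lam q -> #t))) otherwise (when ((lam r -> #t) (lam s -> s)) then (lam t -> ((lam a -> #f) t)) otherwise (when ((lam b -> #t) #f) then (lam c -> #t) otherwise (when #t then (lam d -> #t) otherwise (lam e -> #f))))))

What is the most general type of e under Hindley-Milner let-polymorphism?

Working:
y : a
  unify a ~ Bool
  unify Int ~ Int
  unify Int ~ Int
\z._ : b -> Int
  unify b -> Int ~ Int -> c
  unify b ~ Int
  unify Int ~ c
_ _ : Int
  unify Int ~ Int
  unify Int ~ Int
\v._ : d -> Int
y : Bool
  unify d -> Int ~ Bool -> e
  unify d ~ Bool
  unify Int ~ e
_ _ : Int
let u : Int
  unify Bool ~ Bool
u : Int
  unify Int ~ Int
  unify Int ~ Int
\y._ : Bool -> Int
let x : Bool -> Int
  unify Bool ~ Bool
\p._ : g -> Bool
\q._ : h -> Bool
  unify g -> Bool ~ (h -> Bool) -> i
  unify g ~ h -> Bool
  unify Bool ~ i
_ _ : Bool
\w._ : f -> Bool
\r._ : j -> Bool
s : k
\s._ : k -> k
  unify j -> Bool ~ (k -> k) -> l
  unify j ~ k -> k
  unify Bool ~ l
_ _ : Bool
  unify Bool ~ Bool
\a._ : n -> Bool
t : m
  unify n -> Bool ~ m -> o
  unify n ~ m
  unify Bool ~ o
_ _ : Bool
\t._ : m -> Bool
\b._ : p -> Bool
  unify p -> Bool ~ Bool -> q
  unify p ~ Bool
  unify Bool ~ q
_ _ : Bool
  unify Bool ~ Bool
\c._ : r -> Bool
  unify Bool ~ Bool
\d._ : s -> Bool
\e._ : t -> Bool
  unify s -> Bool ~ t -> Bool
  unify s ~ t
  unify Bool ~ Bool
  unify r -> Bool ~ t -> Bool
  unify r ~ t
  unify Bool ~ Bool
  unify m -> Bool ~ t -> Bool
  unify m ~ t
  unify Bool ~ Bool
  unify f -> Bool ~ t -> Bool
  unify f ~ t
  unify Bool ~ Bool

Answer: a -> Bool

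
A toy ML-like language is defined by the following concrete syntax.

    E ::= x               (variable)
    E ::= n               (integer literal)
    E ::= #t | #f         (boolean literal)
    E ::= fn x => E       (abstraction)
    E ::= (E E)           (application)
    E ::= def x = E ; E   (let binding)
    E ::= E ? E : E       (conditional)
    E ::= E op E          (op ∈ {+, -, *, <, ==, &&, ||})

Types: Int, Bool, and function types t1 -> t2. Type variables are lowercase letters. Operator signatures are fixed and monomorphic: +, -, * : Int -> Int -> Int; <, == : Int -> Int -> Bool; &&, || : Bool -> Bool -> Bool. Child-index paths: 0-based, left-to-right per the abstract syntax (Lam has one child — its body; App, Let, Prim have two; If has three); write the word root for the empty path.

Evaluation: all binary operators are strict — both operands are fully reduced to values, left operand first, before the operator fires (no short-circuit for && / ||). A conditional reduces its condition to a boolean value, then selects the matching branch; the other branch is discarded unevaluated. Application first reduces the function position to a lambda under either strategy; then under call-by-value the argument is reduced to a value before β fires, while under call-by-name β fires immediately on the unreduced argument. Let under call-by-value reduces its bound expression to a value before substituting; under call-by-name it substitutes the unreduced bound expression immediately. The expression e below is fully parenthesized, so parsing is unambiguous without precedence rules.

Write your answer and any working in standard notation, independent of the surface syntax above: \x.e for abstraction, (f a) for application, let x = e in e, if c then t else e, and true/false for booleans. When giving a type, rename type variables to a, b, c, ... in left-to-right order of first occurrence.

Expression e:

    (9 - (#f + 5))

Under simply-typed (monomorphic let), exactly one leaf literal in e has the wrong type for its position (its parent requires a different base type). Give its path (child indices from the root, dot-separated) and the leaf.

Trace:
  unify Int ~ Int
  unify Bool ~ Int
  FAIL: mismatch Bool ~ Int

Answer: 1.0 : false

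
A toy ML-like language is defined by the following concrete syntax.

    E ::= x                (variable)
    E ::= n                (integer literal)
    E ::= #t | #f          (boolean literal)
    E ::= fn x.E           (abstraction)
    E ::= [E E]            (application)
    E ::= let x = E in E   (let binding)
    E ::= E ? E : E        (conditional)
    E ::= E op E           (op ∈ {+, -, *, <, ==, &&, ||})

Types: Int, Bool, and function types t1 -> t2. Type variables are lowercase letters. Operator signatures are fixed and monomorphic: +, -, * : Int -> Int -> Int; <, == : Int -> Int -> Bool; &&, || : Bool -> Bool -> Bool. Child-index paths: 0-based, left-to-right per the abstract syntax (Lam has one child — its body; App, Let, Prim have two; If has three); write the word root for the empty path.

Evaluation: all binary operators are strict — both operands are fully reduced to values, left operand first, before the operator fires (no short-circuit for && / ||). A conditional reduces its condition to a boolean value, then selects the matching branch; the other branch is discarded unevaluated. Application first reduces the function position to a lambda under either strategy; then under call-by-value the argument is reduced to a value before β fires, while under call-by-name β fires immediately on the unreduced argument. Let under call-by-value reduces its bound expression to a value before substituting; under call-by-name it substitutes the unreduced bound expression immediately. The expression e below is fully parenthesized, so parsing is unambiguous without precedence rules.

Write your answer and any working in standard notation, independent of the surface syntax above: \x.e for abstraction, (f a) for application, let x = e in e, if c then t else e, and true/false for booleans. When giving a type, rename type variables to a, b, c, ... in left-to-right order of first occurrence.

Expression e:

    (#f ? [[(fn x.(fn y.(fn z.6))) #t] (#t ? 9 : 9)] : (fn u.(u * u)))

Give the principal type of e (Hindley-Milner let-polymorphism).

Answer: Int -> Int

Derivation:
  unify Bool ~ Bool
\z._ : c -> Int
\y._ : b -> c -> Int
\x._ : a -> b -> c -> Int
  unify a -> b -> c -> Int ~ Bool -> d
  unify a ~ Bool
  unify b -> c -> Int ~ d
_ _ : b -> c -> Int
  unify Bool ~ Bool
  unify Int ~ Int
  unify b -> c -> Int ~ Int -> e
  unify b ~ Int
  unify c -> Int ~ e
_ _ : c -> Int
u : f
  unify f ~ Int
u : Int
  unify Int ~ Int
\u._ : Int -> Int
  unify c -> Int ~ Int -> Int
  unify c ~ Int
  unify Int ~ Int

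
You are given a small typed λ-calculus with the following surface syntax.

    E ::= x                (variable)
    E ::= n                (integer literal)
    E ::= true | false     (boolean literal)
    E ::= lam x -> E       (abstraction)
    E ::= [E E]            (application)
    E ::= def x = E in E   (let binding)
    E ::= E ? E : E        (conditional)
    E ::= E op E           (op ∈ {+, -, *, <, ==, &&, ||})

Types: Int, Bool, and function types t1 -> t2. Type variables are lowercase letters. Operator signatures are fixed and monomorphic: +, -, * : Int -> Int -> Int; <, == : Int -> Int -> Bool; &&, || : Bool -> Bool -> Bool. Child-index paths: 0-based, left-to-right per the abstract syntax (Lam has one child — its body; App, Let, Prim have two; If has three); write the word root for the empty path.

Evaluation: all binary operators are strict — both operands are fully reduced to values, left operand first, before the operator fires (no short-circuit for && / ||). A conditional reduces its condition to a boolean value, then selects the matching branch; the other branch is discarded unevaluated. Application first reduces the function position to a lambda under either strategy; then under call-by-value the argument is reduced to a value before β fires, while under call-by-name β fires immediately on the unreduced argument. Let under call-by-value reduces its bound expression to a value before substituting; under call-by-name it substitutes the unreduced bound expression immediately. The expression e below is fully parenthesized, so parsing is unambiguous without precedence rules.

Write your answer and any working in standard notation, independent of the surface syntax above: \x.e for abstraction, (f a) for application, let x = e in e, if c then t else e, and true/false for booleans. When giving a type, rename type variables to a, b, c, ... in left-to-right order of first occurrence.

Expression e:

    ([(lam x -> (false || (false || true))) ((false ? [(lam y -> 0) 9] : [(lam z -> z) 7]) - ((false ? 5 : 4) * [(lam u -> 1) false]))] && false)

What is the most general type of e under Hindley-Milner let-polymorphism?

Answer: Bool

Working:
  unify Bool ~ Bool
  unify Bool ~ Bool
  unify Bool ~ Bool
  unify Bool ~ Bool
\x._ : a -> Bool
  unify Bool ~ Bool
\y._ : b -> Int
  unify b -> Int ~ Int -> c
  unify b ~ Int
  unify Int ~ c
_ _ : Int
z : d
\z._ : d -> d
  unify d -> d ~ Int -> e
  unify d ~ Int
  unify Int ~ e
_ _ : Int
  unify Int ~ Int
  unify Int ~ Int
  unify Bool ~ Bool
  unify Int ~ Int
  unify Int ~ Int
\u._ : f -> Int
  unify f -> Int ~ Bool -> g
  unify f ~ Bool
  unify Int ~ g
_ _ : Int
  unify Int ~ Int
  unify Int ~ Int
  unify a -> Bool ~ Int -> h
  unify a ~ Int
  unify Bool ~ h
_ _ : Bool
  unify Bool ~ Bool
  unify Bool ~ Bool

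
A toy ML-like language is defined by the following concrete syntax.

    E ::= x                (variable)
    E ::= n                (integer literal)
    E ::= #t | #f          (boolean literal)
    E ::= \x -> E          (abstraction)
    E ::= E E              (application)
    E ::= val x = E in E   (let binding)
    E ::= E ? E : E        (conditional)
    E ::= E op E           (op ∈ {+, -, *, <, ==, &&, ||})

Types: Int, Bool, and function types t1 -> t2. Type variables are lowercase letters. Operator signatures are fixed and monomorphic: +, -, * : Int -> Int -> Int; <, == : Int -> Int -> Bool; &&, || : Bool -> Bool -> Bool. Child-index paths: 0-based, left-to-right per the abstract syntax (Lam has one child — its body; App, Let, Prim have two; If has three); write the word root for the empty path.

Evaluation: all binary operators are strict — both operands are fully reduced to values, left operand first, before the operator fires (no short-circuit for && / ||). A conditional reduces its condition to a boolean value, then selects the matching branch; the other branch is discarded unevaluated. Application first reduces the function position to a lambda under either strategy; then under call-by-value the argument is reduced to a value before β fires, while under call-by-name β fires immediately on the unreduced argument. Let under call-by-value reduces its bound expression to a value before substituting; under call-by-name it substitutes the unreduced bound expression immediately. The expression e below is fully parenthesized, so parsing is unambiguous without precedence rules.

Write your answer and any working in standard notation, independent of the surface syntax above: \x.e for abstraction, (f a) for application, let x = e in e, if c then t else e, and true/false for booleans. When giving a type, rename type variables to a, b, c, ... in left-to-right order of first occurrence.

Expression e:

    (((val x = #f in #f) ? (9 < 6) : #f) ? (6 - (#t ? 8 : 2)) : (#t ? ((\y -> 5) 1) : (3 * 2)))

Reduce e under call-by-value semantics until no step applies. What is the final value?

Answer: 5

Derivation:
step 0: (if (if (let x = false in false) then (9 < 6) else false) then (6 - (if true then 8 else 2)) else (if true then ((\y.5) 1) else (3 * 2)))
step 1: [let@0.0] (if (if false then (9 < 6) else false) then (6 - (if true then 8 else 2)) else (if true then ((\y.5) 1) else (3 * 2)))
step 2: [if@0] (if false then (6 - (if true then 8 else 2)) else (if true then ((\y.5) 1) else (3 * 2)))
step 3: [if@root] (if true then ((\y.5) 1) else (3 * 2))
step 4: [if@root] ((\y.5) 1)
step 5: [beta@root] 5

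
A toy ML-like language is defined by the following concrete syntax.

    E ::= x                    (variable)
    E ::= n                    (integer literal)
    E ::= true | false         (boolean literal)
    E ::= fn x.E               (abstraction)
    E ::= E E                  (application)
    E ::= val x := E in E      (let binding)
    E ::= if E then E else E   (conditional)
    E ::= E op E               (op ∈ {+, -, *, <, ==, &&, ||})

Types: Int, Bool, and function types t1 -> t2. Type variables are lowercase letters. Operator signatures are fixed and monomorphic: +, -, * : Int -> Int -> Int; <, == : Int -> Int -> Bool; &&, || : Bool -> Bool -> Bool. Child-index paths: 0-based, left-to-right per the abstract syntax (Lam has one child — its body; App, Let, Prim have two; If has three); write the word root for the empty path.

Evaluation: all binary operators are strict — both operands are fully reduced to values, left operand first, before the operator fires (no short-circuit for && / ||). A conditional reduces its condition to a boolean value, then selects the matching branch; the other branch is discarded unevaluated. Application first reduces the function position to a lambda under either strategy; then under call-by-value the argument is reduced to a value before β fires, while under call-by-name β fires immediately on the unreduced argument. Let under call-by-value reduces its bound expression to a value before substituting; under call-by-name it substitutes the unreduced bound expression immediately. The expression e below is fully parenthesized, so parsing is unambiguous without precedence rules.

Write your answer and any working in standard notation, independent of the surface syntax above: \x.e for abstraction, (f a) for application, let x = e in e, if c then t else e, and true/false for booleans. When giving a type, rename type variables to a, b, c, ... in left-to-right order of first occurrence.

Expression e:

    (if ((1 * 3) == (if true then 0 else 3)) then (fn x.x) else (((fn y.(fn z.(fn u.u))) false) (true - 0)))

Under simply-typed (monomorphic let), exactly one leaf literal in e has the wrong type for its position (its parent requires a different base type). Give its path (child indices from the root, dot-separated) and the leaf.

Answer: 2.1.0 : true

Derivation:
  unify Int ~ Int
  unify Int ~ Int
  unify Int ~ Int
  unify Bool ~ Bool
  unify Int ~ Int
  unify Int ~ Int
  unify Bool ~ Bool
x : a
\x._ : a -> a
u : d
\u._ : d -> d
\z._ : c -> d -> d
\y._ : b -> c -> d -> d
  unify b -> c -> d -> d ~ Bool -> e
  unify b ~ Bool
  unify c -> d -> d ~ e
_ _ : c -> d -> d
  unify Bool ~ Int
  FAIL: mismatch Bool ~ Int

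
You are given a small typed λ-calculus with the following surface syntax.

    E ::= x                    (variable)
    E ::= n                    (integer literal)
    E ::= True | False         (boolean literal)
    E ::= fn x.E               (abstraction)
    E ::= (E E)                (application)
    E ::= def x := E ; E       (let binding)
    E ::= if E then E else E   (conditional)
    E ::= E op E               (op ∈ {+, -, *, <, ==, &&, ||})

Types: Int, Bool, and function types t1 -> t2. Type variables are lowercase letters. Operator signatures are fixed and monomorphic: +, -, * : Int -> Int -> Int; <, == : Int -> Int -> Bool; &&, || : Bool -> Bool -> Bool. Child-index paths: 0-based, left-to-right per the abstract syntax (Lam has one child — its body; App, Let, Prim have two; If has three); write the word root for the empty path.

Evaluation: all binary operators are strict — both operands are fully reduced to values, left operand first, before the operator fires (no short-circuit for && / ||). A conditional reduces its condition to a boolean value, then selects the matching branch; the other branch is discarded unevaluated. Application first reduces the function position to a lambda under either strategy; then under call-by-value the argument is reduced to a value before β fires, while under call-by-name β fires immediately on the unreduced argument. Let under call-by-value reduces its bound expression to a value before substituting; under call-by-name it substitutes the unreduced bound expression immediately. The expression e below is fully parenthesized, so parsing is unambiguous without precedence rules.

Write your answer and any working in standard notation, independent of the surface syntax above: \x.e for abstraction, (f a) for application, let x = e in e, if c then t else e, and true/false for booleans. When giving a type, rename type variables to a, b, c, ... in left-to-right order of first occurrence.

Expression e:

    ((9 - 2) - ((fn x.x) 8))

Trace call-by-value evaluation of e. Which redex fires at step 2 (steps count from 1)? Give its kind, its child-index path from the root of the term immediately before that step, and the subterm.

Answer: beta at 1 : ((\x.x) 8)

Trace:
step 0: ((9 - 2) - ((\x.x) 8))
step 1: [delta@0] (7 - ((\x.x) 8))
step 2: [beta@1] (7 - 8)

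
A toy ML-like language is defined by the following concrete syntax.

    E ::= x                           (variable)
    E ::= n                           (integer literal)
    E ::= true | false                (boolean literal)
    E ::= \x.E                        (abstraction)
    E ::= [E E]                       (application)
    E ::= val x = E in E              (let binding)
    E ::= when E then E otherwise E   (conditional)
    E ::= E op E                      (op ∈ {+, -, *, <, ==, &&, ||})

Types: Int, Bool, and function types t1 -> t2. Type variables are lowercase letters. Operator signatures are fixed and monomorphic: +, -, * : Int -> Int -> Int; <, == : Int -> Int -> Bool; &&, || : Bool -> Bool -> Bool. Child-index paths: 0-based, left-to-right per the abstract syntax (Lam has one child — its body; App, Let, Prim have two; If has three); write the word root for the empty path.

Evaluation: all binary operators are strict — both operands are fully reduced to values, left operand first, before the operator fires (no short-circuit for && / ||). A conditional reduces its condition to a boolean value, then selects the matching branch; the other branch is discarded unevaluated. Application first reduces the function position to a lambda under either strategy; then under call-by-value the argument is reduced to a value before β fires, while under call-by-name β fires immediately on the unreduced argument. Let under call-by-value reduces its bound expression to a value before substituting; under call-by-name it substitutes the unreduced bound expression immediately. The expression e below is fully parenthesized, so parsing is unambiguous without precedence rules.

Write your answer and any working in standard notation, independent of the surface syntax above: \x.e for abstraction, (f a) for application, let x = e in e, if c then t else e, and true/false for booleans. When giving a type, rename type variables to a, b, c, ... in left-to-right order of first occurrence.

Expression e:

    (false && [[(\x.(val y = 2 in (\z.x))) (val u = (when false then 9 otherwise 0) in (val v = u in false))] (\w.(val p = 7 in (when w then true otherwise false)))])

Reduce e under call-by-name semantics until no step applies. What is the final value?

Working:
step 0: (false && (((\x.(let y = 2 in (\z.x))) (let u = (if false then 9 else 0) in (let v = u in false))) (\w.(let p = 7 in (if w then true else false)))))
step 1: [beta@1.0] (false && ((let y = 2 in (\z.(let u = (if false then 9 else 0) in (let v = u in false)))) (\w.(let p = 7 in (if w then true else false)))))
step 2: [let@1.0] (false && ((\z.(let u = (if false then 9 else 0) in (let v = u in false))) (\w.(let p = 7 in (if w then true else false)))))
step 3: [beta@1] (false && (let u = (if false then 9 else 0) in (let v = u in false)))
step 4: [let@1] (false && (let v = (if false then 9 else 0) in false))
step 5: [let@1] (false && false)
step 6: [delta@root] false

Answer: false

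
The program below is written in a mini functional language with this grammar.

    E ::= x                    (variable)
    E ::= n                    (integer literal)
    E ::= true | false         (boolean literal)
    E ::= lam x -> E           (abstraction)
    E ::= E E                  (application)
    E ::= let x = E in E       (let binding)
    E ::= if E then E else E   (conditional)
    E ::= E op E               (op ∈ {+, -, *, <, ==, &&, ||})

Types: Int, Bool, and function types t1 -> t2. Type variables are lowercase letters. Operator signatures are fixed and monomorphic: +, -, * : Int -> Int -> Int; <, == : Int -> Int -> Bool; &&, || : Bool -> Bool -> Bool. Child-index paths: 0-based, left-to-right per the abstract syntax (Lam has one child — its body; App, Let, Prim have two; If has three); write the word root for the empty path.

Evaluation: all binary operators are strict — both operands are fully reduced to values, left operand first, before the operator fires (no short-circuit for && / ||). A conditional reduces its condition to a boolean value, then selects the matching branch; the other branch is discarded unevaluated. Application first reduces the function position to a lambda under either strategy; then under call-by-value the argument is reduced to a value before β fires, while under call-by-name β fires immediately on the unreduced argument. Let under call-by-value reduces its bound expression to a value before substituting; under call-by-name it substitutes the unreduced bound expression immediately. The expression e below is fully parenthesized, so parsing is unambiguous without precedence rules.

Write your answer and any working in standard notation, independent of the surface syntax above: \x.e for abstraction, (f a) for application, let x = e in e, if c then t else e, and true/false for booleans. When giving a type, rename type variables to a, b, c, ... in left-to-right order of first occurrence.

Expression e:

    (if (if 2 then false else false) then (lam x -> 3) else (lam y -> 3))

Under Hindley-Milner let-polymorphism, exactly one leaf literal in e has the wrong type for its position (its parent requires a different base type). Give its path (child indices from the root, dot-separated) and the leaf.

Answer: 0.0 : 2

Trace:
  unify Int ~ Bool
  FAIL: mismatch Int ~ Bool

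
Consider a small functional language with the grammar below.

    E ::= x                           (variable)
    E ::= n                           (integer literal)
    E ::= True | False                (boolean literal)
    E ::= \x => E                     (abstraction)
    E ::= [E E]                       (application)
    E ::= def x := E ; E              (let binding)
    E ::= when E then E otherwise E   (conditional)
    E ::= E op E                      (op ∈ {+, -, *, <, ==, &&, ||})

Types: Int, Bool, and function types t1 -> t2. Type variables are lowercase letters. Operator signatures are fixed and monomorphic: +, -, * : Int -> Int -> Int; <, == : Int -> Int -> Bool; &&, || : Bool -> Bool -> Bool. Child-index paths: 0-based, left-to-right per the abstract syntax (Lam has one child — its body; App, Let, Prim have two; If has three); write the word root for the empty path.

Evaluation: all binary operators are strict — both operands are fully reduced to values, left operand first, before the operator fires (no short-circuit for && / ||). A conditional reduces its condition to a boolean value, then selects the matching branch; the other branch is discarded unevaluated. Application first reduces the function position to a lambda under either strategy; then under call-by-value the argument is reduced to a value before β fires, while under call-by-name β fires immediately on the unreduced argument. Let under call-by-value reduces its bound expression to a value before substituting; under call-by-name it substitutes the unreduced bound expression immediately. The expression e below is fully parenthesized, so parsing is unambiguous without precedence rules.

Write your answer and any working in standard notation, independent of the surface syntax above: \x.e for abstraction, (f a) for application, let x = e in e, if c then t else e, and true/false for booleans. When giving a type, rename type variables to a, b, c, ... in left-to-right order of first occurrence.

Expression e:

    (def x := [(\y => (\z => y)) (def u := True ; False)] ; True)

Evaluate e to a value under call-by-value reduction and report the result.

Answer: true

Trace:
step 0: (let x = ((\y.(\z.y)) (let u = true in false)) in true)
step 1: [let@0.1] (let x = ((\y.(\z.y)) false) in true)
step 2: [beta@0] (let x = (\z.false) in true)
step 3: [let@root] true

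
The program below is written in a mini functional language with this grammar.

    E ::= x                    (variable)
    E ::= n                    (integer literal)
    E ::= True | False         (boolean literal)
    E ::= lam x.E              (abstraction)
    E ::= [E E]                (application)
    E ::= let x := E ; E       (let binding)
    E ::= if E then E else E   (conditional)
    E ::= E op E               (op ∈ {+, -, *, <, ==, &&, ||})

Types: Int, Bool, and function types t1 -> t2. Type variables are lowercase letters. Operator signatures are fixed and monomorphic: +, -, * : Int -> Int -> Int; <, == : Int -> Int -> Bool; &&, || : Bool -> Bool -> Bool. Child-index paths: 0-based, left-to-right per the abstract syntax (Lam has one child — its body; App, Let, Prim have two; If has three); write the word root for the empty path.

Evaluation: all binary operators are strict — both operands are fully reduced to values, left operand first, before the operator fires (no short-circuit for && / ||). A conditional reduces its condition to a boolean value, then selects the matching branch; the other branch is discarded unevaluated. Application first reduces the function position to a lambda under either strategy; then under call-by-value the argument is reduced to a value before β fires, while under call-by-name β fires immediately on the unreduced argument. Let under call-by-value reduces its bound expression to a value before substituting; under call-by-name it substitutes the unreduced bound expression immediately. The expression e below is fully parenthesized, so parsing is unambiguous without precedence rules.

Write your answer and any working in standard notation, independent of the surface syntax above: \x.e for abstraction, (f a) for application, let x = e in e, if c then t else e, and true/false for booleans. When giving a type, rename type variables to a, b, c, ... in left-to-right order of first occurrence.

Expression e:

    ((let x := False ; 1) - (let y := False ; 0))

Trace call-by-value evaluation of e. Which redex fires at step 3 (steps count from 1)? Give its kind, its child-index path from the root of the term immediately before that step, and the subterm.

Derivation:
step 0: ((let x = false in 1) - (let y = false in 0))
step 1: [let@0] (1 - (let y = false in 0))
step 2: [let@1] (1 - 0)
step 3: [delta@root] 1

Answer: delta at root : (1 - 0)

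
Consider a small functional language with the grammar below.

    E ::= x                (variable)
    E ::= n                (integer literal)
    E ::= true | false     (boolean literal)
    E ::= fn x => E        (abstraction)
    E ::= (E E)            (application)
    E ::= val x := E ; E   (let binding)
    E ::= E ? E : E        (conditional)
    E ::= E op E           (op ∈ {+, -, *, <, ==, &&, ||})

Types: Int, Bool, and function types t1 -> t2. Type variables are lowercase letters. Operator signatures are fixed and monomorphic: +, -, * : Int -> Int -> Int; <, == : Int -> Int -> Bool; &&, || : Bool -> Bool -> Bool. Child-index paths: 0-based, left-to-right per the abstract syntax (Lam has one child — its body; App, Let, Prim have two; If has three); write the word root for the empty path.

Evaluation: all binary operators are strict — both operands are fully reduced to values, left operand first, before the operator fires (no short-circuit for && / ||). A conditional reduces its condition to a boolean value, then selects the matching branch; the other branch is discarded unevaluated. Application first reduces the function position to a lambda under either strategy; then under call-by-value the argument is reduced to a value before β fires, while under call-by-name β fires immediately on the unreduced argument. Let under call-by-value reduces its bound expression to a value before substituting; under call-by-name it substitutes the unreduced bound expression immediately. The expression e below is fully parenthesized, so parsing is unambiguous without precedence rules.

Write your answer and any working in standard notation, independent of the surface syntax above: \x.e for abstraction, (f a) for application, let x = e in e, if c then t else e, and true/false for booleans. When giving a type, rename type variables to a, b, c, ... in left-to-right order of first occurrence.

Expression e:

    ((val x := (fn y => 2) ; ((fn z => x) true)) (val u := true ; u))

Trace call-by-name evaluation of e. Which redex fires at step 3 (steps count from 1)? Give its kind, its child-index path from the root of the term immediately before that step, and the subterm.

Answer: beta at root : ((\y.2) (let u = true in u))

Derivation:
step 0: ((let x = (\y.2) in ((\z.x) true)) (let u = true in u))
step 1: [let@0] (((\z.(\y.2)) true) (let u = true in u))
step 2: [beta@0] ((\y.2) (let u = true in u))
step 3: [beta@root] 2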